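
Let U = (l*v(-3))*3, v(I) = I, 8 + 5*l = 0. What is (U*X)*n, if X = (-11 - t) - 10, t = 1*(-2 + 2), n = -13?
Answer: 19656/5 ≈ 3931.2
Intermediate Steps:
l = -8/5 (l = -8/5 + (⅕)*0 = -8/5 + 0 = -8/5 ≈ -1.6000)
U = 72/5 (U = -8/5*(-3)*3 = (24/5)*3 = 72/5 ≈ 14.400)
t = 0 (t = 1*0 = 0)
X = -21 (X = (-11 - 1*0) - 10 = (-11 + 0) - 10 = -11 - 10 = -21)
(U*X)*n = ((72/5)*(-21))*(-13) = -1512/5*(-13) = 19656/5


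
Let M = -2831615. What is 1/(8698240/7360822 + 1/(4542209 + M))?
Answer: 6295688974134/7439582257691 ≈ 0.84624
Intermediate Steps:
1/(8698240/7360822 + 1/(4542209 + M)) = 1/(8698240/7360822 + 1/(4542209 - 2831615)) = 1/(8698240*(1/7360822) + 1/1710594) = 1/(4349120/3680411 + 1/1710594) = 1/(7439582257691/6295688974134) = 6295688974134/7439582257691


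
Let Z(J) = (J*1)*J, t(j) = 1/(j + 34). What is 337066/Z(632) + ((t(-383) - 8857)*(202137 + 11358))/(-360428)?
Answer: 32954440407383659/6280411765216 ≈ 5247.2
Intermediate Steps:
t(j) = 1/(34 + j)
Z(J) = J² (Z(J) = J*J = J²)
337066/Z(632) + ((t(-383) - 8857)*(202137 + 11358))/(-360428) = 337066/(632²) + ((1/(34 - 383) - 8857)*(202137 + 11358))/(-360428) = 337066/399424 + ((1/(-349) - 8857)*213495)*(-1/360428) = 337066*(1/399424) + ((-1/349 - 8857)*213495)*(-1/360428) = 168533/199712 - 3091094/349*213495*(-1/360428) = 168533/199712 - 659933113530/349*(-1/360428) = 168533/199712 + 329966556765/62894686 = 32954440407383659/6280411765216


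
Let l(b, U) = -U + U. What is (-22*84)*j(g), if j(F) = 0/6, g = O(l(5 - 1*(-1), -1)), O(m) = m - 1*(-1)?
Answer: 0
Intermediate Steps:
l(b, U) = 0
O(m) = 1 + m (O(m) = m + 1 = 1 + m)
g = 1 (g = 1 + 0 = 1)
j(F) = 0 (j(F) = 0*(⅙) = 0)
(-22*84)*j(g) = -22*84*0 = -1848*0 = 0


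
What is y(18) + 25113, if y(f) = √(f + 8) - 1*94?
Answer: 25019 + √26 ≈ 25024.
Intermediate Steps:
y(f) = -94 + √(8 + f) (y(f) = √(8 + f) - 94 = -94 + √(8 + f))
y(18) + 25113 = (-94 + √(8 + 18)) + 25113 = (-94 + √26) + 25113 = 25019 + √26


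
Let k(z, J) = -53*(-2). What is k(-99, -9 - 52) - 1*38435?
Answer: -38329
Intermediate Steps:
k(z, J) = 106
k(-99, -9 - 52) - 1*38435 = 106 - 1*38435 = 106 - 38435 = -38329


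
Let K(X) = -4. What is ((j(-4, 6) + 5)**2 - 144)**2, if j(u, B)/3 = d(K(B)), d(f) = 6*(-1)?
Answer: 625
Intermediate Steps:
d(f) = -6
j(u, B) = -18 (j(u, B) = 3*(-6) = -18)
((j(-4, 6) + 5)**2 - 144)**2 = ((-18 + 5)**2 - 144)**2 = ((-13)**2 - 144)**2 = (169 - 144)**2 = 25**2 = 625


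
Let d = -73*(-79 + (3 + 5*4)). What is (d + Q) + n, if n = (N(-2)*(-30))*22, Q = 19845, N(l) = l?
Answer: 25253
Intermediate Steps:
d = 4088 (d = -73*(-79 + (3 + 20)) = -73*(-79 + 23) = -73*(-56) = 4088)
n = 1320 (n = -2*(-30)*22 = 60*22 = 1320)
(d + Q) + n = (4088 + 19845) + 1320 = 23933 + 1320 = 25253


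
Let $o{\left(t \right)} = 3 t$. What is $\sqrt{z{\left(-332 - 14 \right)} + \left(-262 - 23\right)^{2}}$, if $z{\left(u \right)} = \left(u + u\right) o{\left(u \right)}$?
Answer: $\sqrt{799521} \approx 894.16$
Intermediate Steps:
$z{\left(u \right)} = 6 u^{2}$ ($z{\left(u \right)} = \left(u + u\right) 3 u = 2 u 3 u = 6 u^{2}$)
$\sqrt{z{\left(-332 - 14 \right)} + \left(-262 - 23\right)^{2}} = \sqrt{6 \left(-332 - 14\right)^{2} + \left(-262 - 23\right)^{2}} = \sqrt{6 \left(-332 - 14\right)^{2} + \left(-285\right)^{2}} = \sqrt{6 \left(-346\right)^{2} + 81225} = \sqrt{6 \cdot 119716 + 81225} = \sqrt{718296 + 81225} = \sqrt{799521}$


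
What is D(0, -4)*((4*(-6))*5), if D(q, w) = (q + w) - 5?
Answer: 1080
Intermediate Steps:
D(q, w) = -5 + q + w
D(0, -4)*((4*(-6))*5) = (-5 + 0 - 4)*((4*(-6))*5) = -(-216)*5 = -9*(-120) = 1080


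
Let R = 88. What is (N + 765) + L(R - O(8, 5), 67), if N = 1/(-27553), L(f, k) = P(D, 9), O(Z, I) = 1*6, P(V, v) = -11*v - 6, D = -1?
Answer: 18184979/27553 ≈ 660.00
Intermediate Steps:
P(V, v) = -6 - 11*v
O(Z, I) = 6
L(f, k) = -105 (L(f, k) = -6 - 11*9 = -6 - 99 = -105)
N = -1/27553 ≈ -3.6294e-5
(N + 765) + L(R - O(8, 5), 67) = (-1/27553 + 765) - 105 = 21078044/27553 - 105 = 18184979/27553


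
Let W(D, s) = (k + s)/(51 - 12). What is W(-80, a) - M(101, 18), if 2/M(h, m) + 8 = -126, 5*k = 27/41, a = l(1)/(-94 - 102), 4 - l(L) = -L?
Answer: 1852909/104990340 ≈ 0.017648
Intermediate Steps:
l(L) = 4 + L (l(L) = 4 - (-1)*L = 4 + L)
a = -5/196 (a = (4 + 1)/(-94 - 102) = 5/(-196) = 5*(-1/196) = -5/196 ≈ -0.025510)
k = 27/205 (k = (27/41)/5 = (27*(1/41))/5 = (⅕)*(27/41) = 27/205 ≈ 0.13171)
W(D, s) = 9/2665 + s/39 (W(D, s) = (27/205 + s)/(51 - 12) = (27/205 + s)/39 = (27/205 + s)*(1/39) = 9/2665 + s/39)
M(h, m) = -1/67 (M(h, m) = 2/(-8 - 126) = 2/(-134) = 2*(-1/134) = -1/67)
W(-80, a) - M(101, 18) = (9/2665 + (1/39)*(-5/196)) - 1*(-1/67) = (9/2665 - 5/7644) + 1/67 = 4267/1567020 + 1/67 = 1852909/104990340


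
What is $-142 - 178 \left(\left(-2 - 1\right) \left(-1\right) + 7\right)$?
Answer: $-1922$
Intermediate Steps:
$-142 - 178 \left(\left(-2 - 1\right) \left(-1\right) + 7\right) = -142 - 178 \left(\left(-3\right) \left(-1\right) + 7\right) = -142 - 178 \left(3 + 7\right) = -142 - 1780 = -1922$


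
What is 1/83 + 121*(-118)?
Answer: -1185073/83 ≈ -14278.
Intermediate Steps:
1/83 + 121*(-118) = 1/83 - 14278 = -1185073/83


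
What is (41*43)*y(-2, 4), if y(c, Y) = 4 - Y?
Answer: 0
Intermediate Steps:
(41*43)*y(-2, 4) = (41*43)*(4 - 1*4) = 1763*(4 - 4) = 1763*0 = 0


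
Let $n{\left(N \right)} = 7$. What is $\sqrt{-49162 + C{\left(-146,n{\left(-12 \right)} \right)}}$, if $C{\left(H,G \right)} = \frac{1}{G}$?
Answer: $\frac{3 i \sqrt{267659}}{7} \approx 221.72 i$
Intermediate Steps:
$\sqrt{-49162 + C{\left(-146,n{\left(-12 \right)} \right)}} = \sqrt{-49162 + \frac{1}{7}} = \sqrt{- \frac{344133}{7}} = \frac{3 i \sqrt{267659}}{7}$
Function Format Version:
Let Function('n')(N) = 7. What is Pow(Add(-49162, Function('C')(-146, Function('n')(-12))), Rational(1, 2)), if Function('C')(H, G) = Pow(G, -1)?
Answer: Mul(Rational(3, 7), I, Pow(267659, Rational(1, 2))) ≈ Mul(221.72, I)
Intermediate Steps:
Pow(Add(-49162, Function('C')(-146, Function('n')(-12))), Rational(1, 2)) = Pow(Add(-49162, Pow(7, -1)), Rational(1, 2)) = Pow(Add(-49162, Rational(1, 7)), Rational(1, 2)) = Pow(Rational(-344133, 7), Rational(1, 2)) = Mul(Rational(3, 7), I, Pow(267659, Rational(1, 2)))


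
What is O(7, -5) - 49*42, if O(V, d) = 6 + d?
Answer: -2057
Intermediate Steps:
O(7, -5) - 49*42 = (6 - 5) - 49*42 = 1 - 2058 = -2057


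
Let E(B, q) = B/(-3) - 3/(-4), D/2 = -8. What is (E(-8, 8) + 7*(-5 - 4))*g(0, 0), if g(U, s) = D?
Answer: 2860/3 ≈ 953.33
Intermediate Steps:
D = -16 (D = 2*(-8) = -16)
g(U, s) = -16
E(B, q) = 3/4 - B/3 (E(B, q) = B*(-1/3) - 3*(-1/4) = -B/3 + 3/4 = 3/4 - B/3)
(E(-8, 8) + 7*(-5 - 4))*g(0, 0) = ((3/4 - 1/3*(-8)) + 7*(-5 - 4))*(-16) = ((3/4 + 8/3) + 7*(-9))*(-16) = (41/12 - 63)*(-16) = -715/12*(-16) = 2860/3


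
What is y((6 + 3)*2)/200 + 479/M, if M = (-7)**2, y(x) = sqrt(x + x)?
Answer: 48047/4900 ≈ 9.8055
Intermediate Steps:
y(x) = sqrt(2)*sqrt(x) (y(x) = sqrt(2*x) = sqrt(2)*sqrt(x))
M = 49
y((6 + 3)*2)/200 + 479/M = (sqrt(2)*sqrt((6 + 3)*2))/200 + 479/49 = (sqrt(2)*sqrt(9*2))*(1/200) + 479*(1/49) = (sqrt(2)*sqrt(18))*(1/200) + 479/49 = (sqrt(2)*(3*sqrt(2)))*(1/200) + 479/49 = 6*(1/200) + 479/49 = 3/100 + 479/49 = 48047/4900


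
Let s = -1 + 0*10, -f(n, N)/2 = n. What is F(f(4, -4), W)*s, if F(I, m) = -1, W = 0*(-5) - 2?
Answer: 1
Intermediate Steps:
W = -2 (W = 0 - 2 = -2)
f(n, N) = -2*n
s = -1 (s = -1 + 0 = -1)
F(f(4, -4), W)*s = -1*(-1) = 1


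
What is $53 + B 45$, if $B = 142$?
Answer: $6443$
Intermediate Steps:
$53 + B 45 = 53 + 142 \cdot 45 = 53 + 6390 = 6443$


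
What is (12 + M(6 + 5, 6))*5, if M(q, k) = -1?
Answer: 55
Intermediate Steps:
(12 + M(6 + 5, 6))*5 = (12 - 1)*5 = 11*5 = 55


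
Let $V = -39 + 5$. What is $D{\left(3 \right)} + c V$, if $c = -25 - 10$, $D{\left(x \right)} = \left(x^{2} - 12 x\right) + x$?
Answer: $1166$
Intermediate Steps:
$D{\left(x \right)} = x^{2} - 11 x$
$V = -34$
$c = -35$ ($c = -25 - 10 = -35$)
$D{\left(3 \right)} + c V = 3 \left(-11 + 3\right) - -1190 = 3 \left(-8\right) + 1190 = -24 + 1190 = 1166$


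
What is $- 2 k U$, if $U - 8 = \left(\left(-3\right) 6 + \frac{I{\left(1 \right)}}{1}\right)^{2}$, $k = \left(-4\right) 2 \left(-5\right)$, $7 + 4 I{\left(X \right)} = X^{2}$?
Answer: $-31060$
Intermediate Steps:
$I{\left(X \right)} = - \frac{7}{4} + \frac{X^{2}}{4}$
$k = 40$ ($k = \left(-8\right) \left(-5\right) = 40$)
$U = \frac{1553}{4}$ ($U = 8 + \left(\left(-3\right) 6 + \frac{- \frac{7}{4} + \frac{1^{2}}{4}}{1}\right)^{2} = 8 + \left(-18 + \left(- \frac{7}{4} + \frac{1}{4} \cdot 1\right) 1\right)^{2} = 8 + \left(-18 + \left(- \frac{7}{4} + \frac{1}{4}\right) 1\right)^{2} = 8 + \left(-18 - \frac{3}{2}\right)^{2} = 8 + \left(- \frac{39}{2}\right)^{2} = 8 + \frac{1521}{4} = \frac{1553}{4} \approx 388.25$)
$- 2 k U = \left(-2\right) 40 \cdot \frac{1553}{4} = \left(-80\right) \frac{1553}{4} = -31060$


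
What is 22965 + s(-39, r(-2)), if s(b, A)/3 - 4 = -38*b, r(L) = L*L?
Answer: 27423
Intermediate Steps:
r(L) = L²
s(b, A) = 12 - 114*b (s(b, A) = 12 + 3*(-38*b) = 12 - 114*b)
22965 + s(-39, r(-2)) = 22965 + (12 - 114*(-39)) = 22965 + (12 + 4446) = 22965 + 4458 = 27423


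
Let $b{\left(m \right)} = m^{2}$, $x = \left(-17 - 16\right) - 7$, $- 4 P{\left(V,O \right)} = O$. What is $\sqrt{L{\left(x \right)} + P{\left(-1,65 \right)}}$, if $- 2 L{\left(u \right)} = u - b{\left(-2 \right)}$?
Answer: $\frac{\sqrt{23}}{2} \approx 2.3979$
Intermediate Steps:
$P{\left(V,O \right)} = - \frac{O}{4}$
$x = -40$ ($x = -33 - 7 = -40$)
$L{\left(u \right)} = 2 - \frac{u}{2}$ ($L{\left(u \right)} = - \frac{u - \left(-2\right)^{2}}{2} = - \frac{u - 4}{2} = - \frac{-4 + u}{2} = 2 - \frac{u}{2}$)
$\sqrt{L{\left(x \right)} + P{\left(-1,65 \right)}} = \sqrt{\left(2 - -20\right) - \frac{65}{4}} = \sqrt{\left(2 + 20\right) - \frac{65}{4}} = \sqrt{22 - \frac{65}{4}} = \sqrt{\frac{23}{4}} = \frac{\sqrt{23}}{2}$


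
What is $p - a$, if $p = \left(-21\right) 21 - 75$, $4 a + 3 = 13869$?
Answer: $- \frac{7965}{2} \approx -3982.5$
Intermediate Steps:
$a = \frac{6933}{2}$ ($a = - \frac{3}{4} + \frac{1}{4} \cdot 13869 = - \frac{3}{4} + \frac{13869}{4} = \frac{6933}{2} \approx 3466.5$)
$p = -516$ ($p = -441 - 75 = -516$)
$p - a = -516 - \frac{6933}{2} = - \frac{7965}{2}$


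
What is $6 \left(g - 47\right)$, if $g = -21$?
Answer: $-408$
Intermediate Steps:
$6 \left(g - 47\right) = 6 \left(-21 - 47\right) = 6 \left(-68\right) = -408$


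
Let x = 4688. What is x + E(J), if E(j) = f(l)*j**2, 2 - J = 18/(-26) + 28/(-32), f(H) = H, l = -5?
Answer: 50017203/10816 ≈ 4624.4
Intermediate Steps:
J = 371/104 (J = 2 - (18/(-26) + 28/(-32)) = 2 - (18*(-1/26) + 28*(-1/32)) = 2 - (-9/13 - 7/8) = 2 - 1*(-163/104) = 2 + 163/104 = 371/104 ≈ 3.5673)
E(j) = -5*j**2
x + E(J) = 4688 - 5*(371/104)**2 = 4688 - 5*137641/10816 = 4688 - 688205/10816 = 50017203/10816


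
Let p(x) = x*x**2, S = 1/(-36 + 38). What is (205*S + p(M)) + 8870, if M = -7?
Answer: 17259/2 ≈ 8629.5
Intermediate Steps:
S = 1/2 ≈ 0.50000
p(x) = x**3
(205*S + p(M)) + 8870 = (205*(1/2) + (-7)**3) + 8870 = (205/2 - 343) + 8870 = -481/2 + 8870 = 17259/2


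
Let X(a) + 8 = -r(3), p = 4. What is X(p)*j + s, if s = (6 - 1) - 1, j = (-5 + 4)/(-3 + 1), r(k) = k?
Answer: -3/2 ≈ -1.5000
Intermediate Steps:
j = 1/2 (j = -1/(-2) = -1*(-1/2) = 1/2 ≈ 0.50000)
s = 4 (s = 5 - 1 = 4)
X(a) = -11 (X(a) = -8 - 1*3 = -8 - 3 = -11)
X(p)*j + s = -11*1/2 + 4 = -11/2 + 4 = -3/2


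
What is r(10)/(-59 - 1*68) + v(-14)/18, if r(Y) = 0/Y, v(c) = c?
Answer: -7/9 ≈ -0.77778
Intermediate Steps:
r(Y) = 0
r(10)/(-59 - 1*68) + v(-14)/18 = 0/(-59 - 1*68) - 14/18 = 0/(-59 - 68) - 14*1/18 = 0/(-127) - 7/9 = 0*(-1/127) - 7/9 = 0 - 7/9 = -7/9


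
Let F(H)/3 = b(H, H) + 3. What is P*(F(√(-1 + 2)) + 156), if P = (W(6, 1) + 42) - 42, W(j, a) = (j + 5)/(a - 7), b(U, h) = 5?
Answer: -330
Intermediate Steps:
W(j, a) = (5 + j)/(-7 + a)
F(H) = 24 (F(H) = 3*(5 + 3) = 3*8 = 24)
P = -11/6 (P = ((5 + 6)/(-7 + 1) + 42) - 42 = (11/(-6) + 42) - 42 = (-⅙*11 + 42) - 42 = (-11/6 + 42) - 42 = 241/6 - 42 = -11/6 ≈ -1.8333)
P*(F(√(-1 + 2)) + 156) = -11*(24 + 156)/6 = -11/6*180 = -330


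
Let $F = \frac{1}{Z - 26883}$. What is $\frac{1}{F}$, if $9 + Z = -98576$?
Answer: $-125468$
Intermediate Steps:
$Z = -98585$ ($Z = -9 - 98576 = -98585$)
$F = - \frac{1}{125468}$ ($F = \frac{1}{-98585 - 26883} = \frac{1}{-125468} = - \frac{1}{125468} \approx -7.9702 \cdot 10^{-6}$)
$\frac{1}{F} = \frac{1}{- \frac{1}{125468}} = -125468$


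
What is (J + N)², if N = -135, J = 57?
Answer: 6084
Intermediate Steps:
(J + N)² = (57 - 135)² = (-78)² = 6084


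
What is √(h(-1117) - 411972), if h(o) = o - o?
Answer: 2*I*√102993 ≈ 641.85*I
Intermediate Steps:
h(o) = 0
√(h(-1117) - 411972) = √(0 - 411972) = √(-411972) = 2*I*√102993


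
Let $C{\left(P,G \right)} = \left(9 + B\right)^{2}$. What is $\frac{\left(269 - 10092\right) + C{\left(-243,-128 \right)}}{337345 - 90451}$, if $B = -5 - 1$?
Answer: $- \frac{4907}{123447} \approx -0.03975$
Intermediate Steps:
$B = -6$ ($B = -5 - 1 = -6$)
$C{\left(P,G \right)} = 9$ ($C{\left(P,G \right)} = \left(9 - 6\right)^{2} = 3^{2} = 9$)
$\frac{\left(269 - 10092\right) + C{\left(-243,-128 \right)}}{337345 - 90451} = \frac{\left(269 - 10092\right) + 9}{337345 - 90451} = \frac{\left(269 - 10092\right) + 9}{246894} = \left(-9823 + 9\right) \frac{1}{246894} = \left(-9814\right) \frac{1}{246894} = - \frac{4907}{123447}$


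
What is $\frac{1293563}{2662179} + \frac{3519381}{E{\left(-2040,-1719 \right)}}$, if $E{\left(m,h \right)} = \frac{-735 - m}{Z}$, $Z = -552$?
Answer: $- \frac{574645440160237}{386015955} \approx -1.4887 \cdot 10^{6}$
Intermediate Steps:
$E{\left(m,h \right)} = \frac{245}{184} + \frac{m}{552}$ ($E{\left(m,h \right)} = \frac{-735 - m}{-552} = \left(-735 - m\right) \left(- \frac{1}{552}\right) = \frac{245}{184} + \frac{m}{552}$)
$\frac{1293563}{2662179} + \frac{3519381}{E{\left(-2040,-1719 \right)}} = \frac{1293563}{2662179} + \frac{3519381}{\frac{245}{184} + \frac{1}{552} \left(-2040\right)} = 1293563 \cdot \frac{1}{2662179} + \frac{3519381}{\frac{245}{184} - \frac{85}{23}} = \frac{1293563}{2662179} + \frac{3519381}{- \frac{435}{184}} = \frac{1293563}{2662179} + 3519381 \left(- \frac{184}{435}\right) = \frac{1293563}{2662179} - \frac{215855368}{145} = - \frac{574645440160237}{386015955}$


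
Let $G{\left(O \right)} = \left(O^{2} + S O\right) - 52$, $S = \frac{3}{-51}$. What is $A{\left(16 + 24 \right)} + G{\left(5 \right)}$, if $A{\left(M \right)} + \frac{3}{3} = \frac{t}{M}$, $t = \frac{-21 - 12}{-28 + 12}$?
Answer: $- \frac{307279}{10880} \approx -28.243$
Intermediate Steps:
$S = - \frac{1}{17}$ ($S = 3 \left(- \frac{1}{51}\right) = - \frac{1}{17} \approx -0.058824$)
$G{\left(O \right)} = -52 + O^{2} - \frac{O}{17}$ ($G{\left(O \right)} = \left(O^{2} - \frac{O}{17}\right) - 52 = -52 + O^{2} - \frac{O}{17}$)
$t = \frac{33}{16}$ ($t = - \frac{33}{-16} = \left(-33\right) \left(- \frac{1}{16}\right) = \frac{33}{16} \approx 2.0625$)
$A{\left(M \right)} = -1 + \frac{33}{16 M}$
$A{\left(16 + 24 \right)} + G{\left(5 \right)} = \frac{\frac{33}{16} - \left(16 + 24\right)}{16 + 24} - \left(\frac{889}{17} - 25\right) = \frac{\frac{33}{16} - 40}{40} - \frac{464}{17} = \frac{1}{40} \left(- \frac{607}{16}\right) - \frac{464}{17} = - \frac{607}{640} - \frac{464}{17} = - \frac{307279}{10880}$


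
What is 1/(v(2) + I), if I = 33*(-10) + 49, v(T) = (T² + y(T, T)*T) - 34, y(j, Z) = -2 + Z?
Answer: -1/311 ≈ -0.0032154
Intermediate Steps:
v(T) = -34 + T² + T*(-2 + T) (v(T) = (T² + (-2 + T)*T) - 34 = (T² + T*(-2 + T)) - 34 = -34 + T² + T*(-2 + T))
I = -281 (I = -330 + 49 = -281)
1/(v(2) + I) = 1/((-34 - 2*2 + 2*2²) - 281) = 1/((-34 - 4 + 2*4) - 281) = 1/((-34 - 4 + 8) - 281) = 1/(-30 - 281) = 1/(-311) = -1/311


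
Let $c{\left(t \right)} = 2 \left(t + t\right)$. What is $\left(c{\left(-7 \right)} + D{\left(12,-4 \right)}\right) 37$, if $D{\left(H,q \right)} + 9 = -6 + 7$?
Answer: $-1332$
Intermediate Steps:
$D{\left(H,q \right)} = -8$ ($D{\left(H,q \right)} = -9 + \left(-6 + 7\right) = -9 + 1 = -8$)
$c{\left(t \right)} = 4 t$ ($c{\left(t \right)} = 2 \cdot 2 t = 4 t$)
$\left(c{\left(-7 \right)} + D{\left(12,-4 \right)}\right) 37 = \left(4 \left(-7\right) - 8\right) 37 = \left(-28 - 8\right) 37 = \left(-36\right) 37 = -1332$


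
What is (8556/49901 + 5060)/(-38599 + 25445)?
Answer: -126253808/328198877 ≈ -0.38469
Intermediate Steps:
(8556/49901 + 5060)/(-38599 + 25445) = (8556*(1/49901) + 5060)/(-13154) = (8556/49901 + 5060)*(-1/13154) = (252507616/49901)*(-1/13154) = -126253808/328198877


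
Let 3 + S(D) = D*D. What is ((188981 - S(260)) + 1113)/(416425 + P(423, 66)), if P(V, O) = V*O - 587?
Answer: 122497/443756 ≈ 0.27605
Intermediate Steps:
P(V, O) = -587 + O*V (P(V, O) = O*V - 587 = -587 + O*V)
S(D) = -3 + D**2 (S(D) = -3 + D*D = -3 + D**2)
((188981 - S(260)) + 1113)/(416425 + P(423, 66)) = ((188981 - (-3 + 260**2)) + 1113)/(416425 + (-587 + 66*423)) = ((188981 - (-3 + 67600)) + 1113)/(416425 + (-587 + 27918)) = ((188981 - 1*67597) + 1113)/(416425 + 27331) = ((188981 - 67597) + 1113)/443756 = (121384 + 1113)*(1/443756) = 122497*(1/443756) = 122497/443756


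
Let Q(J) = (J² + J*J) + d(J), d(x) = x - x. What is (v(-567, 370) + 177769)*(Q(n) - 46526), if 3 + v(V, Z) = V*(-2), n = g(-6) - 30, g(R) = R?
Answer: -7859792600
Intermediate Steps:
d(x) = 0
n = -36 (n = -6 - 30 = -36)
Q(J) = 2*J² (Q(J) = (J² + J*J) + 0 = (J² + J²) + 0 = 2*J² + 0 = 2*J²)
v(V, Z) = -3 - 2*V (v(V, Z) = -3 + V*(-2) = -3 - 2*V)
(v(-567, 370) + 177769)*(Q(n) - 46526) = ((-3 - 2*(-567)) + 177769)*(2*(-36)² - 46526) = ((-3 + 1134) + 177769)*(2*1296 - 46526) = (1131 + 177769)*(2592 - 46526) = 178900*(-43934) = -7859792600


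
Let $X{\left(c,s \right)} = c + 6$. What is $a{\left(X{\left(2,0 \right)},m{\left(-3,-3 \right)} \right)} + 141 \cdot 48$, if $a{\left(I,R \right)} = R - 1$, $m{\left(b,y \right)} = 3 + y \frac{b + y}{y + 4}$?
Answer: $6788$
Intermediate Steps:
$X{\left(c,s \right)} = 6 + c$
$m{\left(b,y \right)} = 3 + \frac{y \left(b + y\right)}{4 + y}$ ($m{\left(b,y \right)} = 3 + y \frac{b + y}{4 + y} = 3 + \frac{y \left(b + y\right)}{4 + y}$)
$a{\left(I,R \right)} = -1 + R$
$a{\left(X{\left(2,0 \right)},m{\left(-3,-3 \right)} \right)} + 141 \cdot 48 = \left(-1 + \frac{12 + \left(-3\right)^{2} + 3 \left(-3\right) - -9}{4 - 3}\right) + 141 \cdot 48 = \left(-1 + \frac{12 + 9 - 9 + 9}{1}\right) + 6768 = \left(-1 + 1 \cdot 21\right) + 6768 = \left(-1 + 21\right) + 6768 = 20 + 6768 = 6788$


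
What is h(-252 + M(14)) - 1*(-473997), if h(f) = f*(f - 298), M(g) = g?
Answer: 601565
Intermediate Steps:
h(f) = f*(-298 + f)
h(-252 + M(14)) - 1*(-473997) = (-252 + 14)*(-298 + (-252 + 14)) - 1*(-473997) = -238*(-298 - 238) + 473997 = -238*(-536) + 473997 = 127568 + 473997 = 601565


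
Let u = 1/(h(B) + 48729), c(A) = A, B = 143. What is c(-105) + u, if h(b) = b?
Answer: -5131559/48872 ≈ -105.00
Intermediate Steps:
u = 1/48872 (u = 1/(143 + 48729) = 1/48872 ≈ 2.0462e-5)
c(-105) + u = -105 + 1/48872 = -5131559/48872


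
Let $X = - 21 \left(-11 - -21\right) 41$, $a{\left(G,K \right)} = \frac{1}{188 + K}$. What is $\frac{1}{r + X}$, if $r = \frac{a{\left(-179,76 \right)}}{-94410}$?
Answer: $- \frac{24924240}{214597706401} \approx -0.00011614$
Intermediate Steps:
$X = -8610$ ($X = - 21 \left(-11 + 21\right) 41 = \left(-21\right) 10 \cdot 41 = \left(-210\right) 41 = -8610$)
$r = - \frac{1}{24924240}$ ($r = \frac{1}{\left(188 + 76\right) \left(-94410\right)} = \frac{1}{264} \left(- \frac{1}{94410}\right) = - \frac{1}{24924240} \approx -4.0122 \cdot 10^{-8}$)
$\frac{1}{r + X} = \frac{1}{- \frac{1}{24924240} - 8610} = \frac{1}{- \frac{214597706401}{24924240}} = - \frac{24924240}{214597706401}$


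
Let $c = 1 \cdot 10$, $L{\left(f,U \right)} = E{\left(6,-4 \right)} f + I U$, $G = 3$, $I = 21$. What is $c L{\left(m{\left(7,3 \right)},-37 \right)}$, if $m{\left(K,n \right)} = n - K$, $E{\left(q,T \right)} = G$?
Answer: $-7890$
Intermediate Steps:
$E{\left(q,T \right)} = 3$
$L{\left(f,U \right)} = 3 f + 21 U$
$c = 10$
$c L{\left(m{\left(7,3 \right)},-37 \right)} = 10 \left(3 \left(3 - 7\right) + 21 \left(-37\right)\right) = 10 \left(3 \left(3 - 7\right) - 777\right) = 10 \left(3 \left(-4\right) - 777\right) = 10 \left(-12 - 777\right) = 10 \left(-789\right) = -7890$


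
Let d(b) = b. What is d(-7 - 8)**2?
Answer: 225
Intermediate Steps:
d(-7 - 8)**2 = (-7 - 8)**2 = (-15)**2 = 225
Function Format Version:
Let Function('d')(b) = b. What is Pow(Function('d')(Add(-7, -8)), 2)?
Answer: 225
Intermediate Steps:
Pow(Function('d')(Add(-7, -8)), 2) = Pow(Add(-7, -8), 2) = Pow(-15, 2) = 225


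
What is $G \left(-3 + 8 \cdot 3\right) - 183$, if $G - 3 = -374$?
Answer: $-7974$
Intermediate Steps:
$G = -371$ ($G = 3 - 374 = -371$)
$G \left(-3 + 8 \cdot 3\right) - 183 = - 371 \left(-3 + 8 \cdot 3\right) - 183 = - 371 \left(-3 + 24\right) - 183 = \left(-371\right) 21 - 183 = -7791 - 183 = -7974$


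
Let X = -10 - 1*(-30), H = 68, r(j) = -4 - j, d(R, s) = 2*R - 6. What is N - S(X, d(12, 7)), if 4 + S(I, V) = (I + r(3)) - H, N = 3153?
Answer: 3212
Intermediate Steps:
d(R, s) = -6 + 2*R
X = 20 (X = -10 + 30 = 20)
S(I, V) = -79 + I (S(I, V) = -4 + ((I + (-4 - 1*3)) - 1*68) = -4 + ((I + (-4 - 3)) - 68) = -4 + ((I - 7) - 68) = -4 + ((-7 + I) - 68) = -4 + (-75 + I) = -79 + I)
N - S(X, d(12, 7)) = 3153 - (-79 + 20) = 3153 - 1*(-59) = 3153 + 59 = 3212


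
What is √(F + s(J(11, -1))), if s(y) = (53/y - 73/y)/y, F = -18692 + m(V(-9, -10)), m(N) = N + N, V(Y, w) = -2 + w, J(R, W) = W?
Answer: 4*I*√1171 ≈ 136.88*I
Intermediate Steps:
m(N) = 2*N
F = -18716 (F = -18692 + 2*(-2 - 10) = -18692 + 2*(-12) = -18692 - 24 = -18716)
s(y) = -20/y² (s(y) = (-20/y)/y = -20/y²)
√(F + s(J(11, -1))) = √(-18716 - 20/(-1)²) = √(-18716 - 20*1) = √(-18716 - 20) = √(-18736) = 4*I*√1171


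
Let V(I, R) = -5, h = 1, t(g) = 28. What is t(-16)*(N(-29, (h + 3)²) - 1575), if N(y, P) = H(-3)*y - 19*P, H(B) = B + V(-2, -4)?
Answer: -46116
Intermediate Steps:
H(B) = -5 + B (H(B) = B - 5 = -5 + B)
N(y, P) = -19*P - 8*y (N(y, P) = (-5 - 3)*y - 19*P = -8*y - 19*P = -19*P - 8*y)
t(-16)*(N(-29, (h + 3)²) - 1575) = 28*((-19*(1 + 3)² - 8*(-29)) - 1575) = 28*((-19*4² + 232) - 1575) = 28*((-19*16 + 232) - 1575) = 28*((-304 + 232) - 1575) = 28*(-72 - 1575) = 28*(-1647) = -46116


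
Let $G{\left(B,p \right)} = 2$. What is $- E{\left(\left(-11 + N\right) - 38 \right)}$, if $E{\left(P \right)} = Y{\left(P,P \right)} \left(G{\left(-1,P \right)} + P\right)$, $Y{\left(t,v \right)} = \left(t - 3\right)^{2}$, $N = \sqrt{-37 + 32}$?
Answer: $126333 - 7587 i \sqrt{5} \approx 1.2633 \cdot 10^{5} - 16965.0 i$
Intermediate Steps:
$N = i \sqrt{5}$ ($N = \sqrt{-5} = i \sqrt{5} \approx 2.2361 i$)
$Y{\left(t,v \right)} = \left(-3 + t\right)^{2}$
$E{\left(P \right)} = \left(-3 + P\right)^{2} \left(2 + P\right)$
$- E{\left(\left(-11 + N\right) - 38 \right)} = - \left(-3 - \left(49 - i \sqrt{5}\right)\right)^{2} \left(2 - \left(49 - i \sqrt{5}\right)\right) = - \left(-52 + i \sqrt{5}\right)^{2} \left(-47 + i \sqrt{5}\right)$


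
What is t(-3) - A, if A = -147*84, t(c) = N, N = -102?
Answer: 12246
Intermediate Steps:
t(c) = -102
A = -12348
t(-3) - A = -102 - 1*(-12348) = -102 + 12348 = 12246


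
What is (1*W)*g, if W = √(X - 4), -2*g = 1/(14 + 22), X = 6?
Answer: -√2/72 ≈ -0.019642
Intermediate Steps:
g = -1/72 (g = -1/(2*(14 + 22)) = -½/36 = -½*1/36 = -1/72 ≈ -0.013889)
W = √2 (W = √(6 - 4) = √2 ≈ 1.4142)
(1*W)*g = (1*√2)*(-1/72) = √2*(-1/72) = -√2/72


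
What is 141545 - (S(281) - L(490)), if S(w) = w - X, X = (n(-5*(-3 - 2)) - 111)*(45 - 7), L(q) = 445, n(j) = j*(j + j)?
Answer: 184991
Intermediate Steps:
n(j) = 2*j**2 (n(j) = j*(2*j) = 2*j**2)
X = 43282 (X = (2*(-5*(-3 - 2))**2 - 111)*(45 - 7) = (2*(-5*(-5))**2 - 111)*38 = (2*25**2 - 111)*38 = (2*625 - 111)*38 = (1250 - 111)*38 = 1139*38 = 43282)
S(w) = -43282 + w (S(w) = w - 1*43282 = w - 43282 = -43282 + w)
141545 - (S(281) - L(490)) = 141545 - ((-43282 + 281) - 1*445) = 141545 - (-43001 - 445) = 141545 - 1*(-43446) = 141545 + 43446 = 184991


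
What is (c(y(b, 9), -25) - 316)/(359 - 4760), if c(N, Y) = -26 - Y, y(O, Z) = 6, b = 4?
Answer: 317/4401 ≈ 0.072029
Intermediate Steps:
(c(y(b, 9), -25) - 316)/(359 - 4760) = ((-26 - 1*(-25)) - 316)/(359 - 4760) = ((-26 + 25) - 316)/(-4401) = (-1 - 316)*(-1/4401) = -317*(-1/4401) = 317/4401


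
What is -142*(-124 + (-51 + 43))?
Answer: 18744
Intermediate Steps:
-142*(-124 + (-51 + 43)) = -142*(-124 - 8) = -142*(-132) = 18744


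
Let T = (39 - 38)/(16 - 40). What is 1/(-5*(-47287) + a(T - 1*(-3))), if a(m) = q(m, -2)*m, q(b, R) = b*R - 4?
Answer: 288/68084831 ≈ 4.2300e-6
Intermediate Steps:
q(b, R) = -4 + R*b (q(b, R) = R*b - 4 = -4 + R*b)
T = -1/24 (T = 1/(-24) = 1*(-1/24) = -1/24 ≈ -0.041667)
a(m) = m*(-4 - 2*m) (a(m) = (-4 - 2*m)*m = m*(-4 - 2*m))
1/(-5*(-47287) + a(T - 1*(-3))) = 1/(-5*(-47287) - 2*(-1/24 - 1*(-3))*(2 + (-1/24 - 1*(-3)))) = 1/(236435 - 2*(-1/24 + 3)*(2 + (-1/24 + 3))) = 1/(236435 - 2*71/24*(2 + 71/24)) = 1/(236435 - 2*71/24*119/24) = 1/(236435 - 8449/288) = 1/(68084831/288) = 288/68084831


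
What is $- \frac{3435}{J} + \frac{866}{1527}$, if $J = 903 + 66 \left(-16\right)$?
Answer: $\frac{597527}{25959} \approx 23.018$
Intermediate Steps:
$J = -153$ ($J = 903 - 1056 = -153$)
$- \frac{3435}{J} + \frac{866}{1527} = - \frac{3435}{-153} + \frac{866}{1527} = \left(-3435\right) \left(- \frac{1}{153}\right) + 866 \cdot \frac{1}{1527} = \frac{1145}{51} + \frac{866}{1527} = \frac{597527}{25959}$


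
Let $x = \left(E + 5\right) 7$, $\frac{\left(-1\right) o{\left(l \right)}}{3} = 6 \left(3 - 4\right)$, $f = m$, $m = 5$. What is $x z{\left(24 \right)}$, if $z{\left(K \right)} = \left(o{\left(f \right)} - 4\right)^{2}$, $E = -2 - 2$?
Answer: $1372$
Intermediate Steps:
$f = 5$
$o{\left(l \right)} = 18$ ($o{\left(l \right)} = - 3 \cdot 6 \left(3 - 4\right) = - 3 \cdot 6 \left(-1\right) = \left(-3\right) \left(-6\right) = 18$)
$E = -4$
$z{\left(K \right)} = 196$ ($z{\left(K \right)} = \left(18 - 4\right)^{2} = 14^{2} = 196$)
$x = 7$ ($x = \left(-4 + 5\right) 7 = 1 \cdot 7 = 7$)
$x z{\left(24 \right)} = 7 \cdot 196 = 1372$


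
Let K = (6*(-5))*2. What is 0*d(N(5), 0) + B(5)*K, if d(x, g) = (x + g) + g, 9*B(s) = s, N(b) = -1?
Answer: -100/3 ≈ -33.333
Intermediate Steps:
B(s) = s/9
d(x, g) = x + 2*g (d(x, g) = (g + x) + g = x + 2*g)
K = -60 (K = -30*2 = -60)
0*d(N(5), 0) + B(5)*K = 0*(-1 + 2*0) + ((⅑)*5)*(-60) = 0*(-1 + 0) + (5/9)*(-60) = 0*(-1) - 100/3 = 0 - 100/3 = -100/3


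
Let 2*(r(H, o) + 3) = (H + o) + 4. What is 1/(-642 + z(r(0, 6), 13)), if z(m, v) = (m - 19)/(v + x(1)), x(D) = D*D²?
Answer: -14/9005 ≈ -0.0015547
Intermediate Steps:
r(H, o) = -1 + H/2 + o/2 (r(H, o) = -3 + ((H + o) + 4)/2 = -3 + (4 + H + o)/2 = -3 + (2 + H/2 + o/2) = -1 + H/2 + o/2)
x(D) = D³
z(m, v) = (-19 + m)/(1 + v) (z(m, v) = (m - 19)/(v + 1³) = (-19 + m)/(v + 1) = (-19 + m)/(1 + v))
1/(-642 + z(r(0, 6), 13)) = 1/(-642 + (-19 + (-1 + (½)*0 + (½)*6))/(1 + 13)) = 1/(-642 + (-19 + (-1 + 0 + 3))/14) = 1/(-642 + (-19 + 2)/14) = 1/(-642 + (1/14)*(-17)) = 1/(-642 - 17/14) = 1/(-9005/14) = -14/9005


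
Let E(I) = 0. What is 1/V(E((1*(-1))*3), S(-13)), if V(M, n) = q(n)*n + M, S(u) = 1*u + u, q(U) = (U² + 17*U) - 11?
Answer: -1/5798 ≈ -0.00017247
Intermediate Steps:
q(U) = -11 + U² + 17*U
S(u) = 2*u (S(u) = u + u = 2*u)
V(M, n) = M + n*(-11 + n² + 17*n) (V(M, n) = (-11 + n² + 17*n)*n + M = n*(-11 + n² + 17*n) + M = M + n*(-11 + n² + 17*n))
1/V(E((1*(-1))*3), S(-13)) = 1/(0 + (2*(-13))*(-11 + (2*(-13))² + 17*(2*(-13)))) = 1/(0 - 26*(-11 + (-26)² + 17*(-26))) = 1/(0 - 26*(-11 + 676 - 442)) = 1/(0 - 26*223) = 1/(0 - 5798) = 1/(-5798) = -1/5798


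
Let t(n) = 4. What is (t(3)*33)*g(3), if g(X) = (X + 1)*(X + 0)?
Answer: 1584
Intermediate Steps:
g(X) = X*(1 + X) (g(X) = (1 + X)*X = X*(1 + X))
(t(3)*33)*g(3) = (4*33)*(3*(1 + 3)) = 132*(3*4) = 132*12 = 1584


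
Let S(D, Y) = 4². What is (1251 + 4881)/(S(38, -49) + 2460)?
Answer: 1533/619 ≈ 2.4766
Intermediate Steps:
S(D, Y) = 16
(1251 + 4881)/(S(38, -49) + 2460) = (1251 + 4881)/(16 + 2460) = 6132/2476 = 6132*(1/2476) = 1533/619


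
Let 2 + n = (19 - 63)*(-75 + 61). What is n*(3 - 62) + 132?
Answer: -36094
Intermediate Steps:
n = 614 (n = -2 + (19 - 63)*(-75 + 61) = -2 - 44*(-14) = -2 + 616 = 614)
n*(3 - 62) + 132 = 614*(3 - 62) + 132 = 614*(-59) + 132 = -36226 + 132 = -36094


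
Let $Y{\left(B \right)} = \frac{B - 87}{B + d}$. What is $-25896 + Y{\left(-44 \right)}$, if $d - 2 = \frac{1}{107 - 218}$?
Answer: $- \frac{120738507}{4663} \approx -25893.0$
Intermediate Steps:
$d = \frac{221}{111}$ ($d = 2 + \frac{1}{107 - 218} = 2 + \frac{1}{-111} = 2 - \frac{1}{111} = \frac{221}{111} \approx 1.991$)
$Y{\left(B \right)} = \frac{-87 + B}{\frac{221}{111} + B}$ ($Y{\left(B \right)} = \frac{B - 87}{B + \frac{221}{111}} = \frac{-87 + B}{\frac{221}{111} + B}$)
$-25896 + Y{\left(-44 \right)} = -25896 + \frac{111 \left(-87 - 44\right)}{221 + 111 \left(-44\right)} = -25896 + 111 \frac{1}{221 - 4884} \left(-131\right) = -25896 + 111 \frac{1}{-4663} \left(-131\right) = -25896 + 111 \left(- \frac{1}{4663}\right) \left(-131\right) = -25896 + \frac{14541}{4663} = - \frac{120738507}{4663}$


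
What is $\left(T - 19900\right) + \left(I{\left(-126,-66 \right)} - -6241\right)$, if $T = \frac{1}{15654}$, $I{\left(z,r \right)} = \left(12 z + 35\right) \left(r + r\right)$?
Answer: $\frac{2838148471}{15654} \approx 1.8131 \cdot 10^{5}$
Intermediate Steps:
$I{\left(z,r \right)} = 2 r \left(35 + 12 z\right)$ ($I{\left(z,r \right)} = \left(35 + 12 z\right) 2 r = 2 r \left(35 + 12 z\right)$)
$T = \frac{1}{15654} \approx 6.3881 \cdot 10^{-5}$
$\left(T - 19900\right) + \left(I{\left(-126,-66 \right)} - -6241\right) = \left(\frac{1}{15654} - 19900\right) - \left(-6241 + 132 \left(35 + 12 \left(-126\right)\right)\right) = - \frac{311514599}{15654} + \left(2 \left(-66\right) \left(35 - 1512\right) + 6241\right) = - \frac{311514599}{15654} + \left(2 \left(-66\right) \left(-1477\right) + 6241\right) = - \frac{311514599}{15654} + \left(194964 + 6241\right) = - \frac{311514599}{15654} + 201205 = \frac{2838148471}{15654}$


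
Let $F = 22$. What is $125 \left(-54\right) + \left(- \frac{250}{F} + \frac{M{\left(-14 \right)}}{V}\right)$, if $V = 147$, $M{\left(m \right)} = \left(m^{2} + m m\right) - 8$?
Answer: $- \frac{3642967}{539} \approx -6758.8$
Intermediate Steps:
$M{\left(m \right)} = -8 + 2 m^{2}$ ($M{\left(m \right)} = \left(m^{2} + m^{2}\right) - 8 = 2 m^{2} - 8 = -8 + 2 m^{2}$)
$125 \left(-54\right) + \left(- \frac{250}{F} + \frac{M{\left(-14 \right)}}{V}\right) = 125 \left(-54\right) - \left(\frac{125}{11} - \frac{-8 + 2 \left(-14\right)^{2}}{147}\right) = -6750 - \left(\frac{125}{11} - \left(-8 + 2 \cdot 196\right) \frac{1}{147}\right) = -6750 - \left(\frac{125}{11} - \left(-8 + 392\right) \frac{1}{147}\right) = -6750 + \left(- \frac{125}{11} + 384 \cdot \frac{1}{147}\right) = -6750 + \left(- \frac{125}{11} + \frac{128}{49}\right) = -6750 - \frac{4717}{539} = - \frac{3642967}{539}$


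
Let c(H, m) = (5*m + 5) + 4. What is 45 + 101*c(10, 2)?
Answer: 1964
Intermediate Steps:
c(H, m) = 9 + 5*m (c(H, m) = (5 + 5*m) + 4 = 9 + 5*m)
45 + 101*c(10, 2) = 45 + 101*(9 + 5*2) = 45 + 101*(9 + 10) = 45 + 101*19 = 45 + 1919 = 1964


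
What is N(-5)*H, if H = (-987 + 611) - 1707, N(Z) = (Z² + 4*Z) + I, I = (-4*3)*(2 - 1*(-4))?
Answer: 139561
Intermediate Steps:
I = -72 (I = -12*(2 + 4) = -12*6 = -72)
N(Z) = -72 + Z² + 4*Z (N(Z) = (Z² + 4*Z) - 72 = -72 + Z² + 4*Z)
H = -2083 (H = -376 - 1707 = -2083)
N(-5)*H = (-72 + (-5)² + 4*(-5))*(-2083) = (-72 + 25 - 20)*(-2083) = -67*(-2083) = 139561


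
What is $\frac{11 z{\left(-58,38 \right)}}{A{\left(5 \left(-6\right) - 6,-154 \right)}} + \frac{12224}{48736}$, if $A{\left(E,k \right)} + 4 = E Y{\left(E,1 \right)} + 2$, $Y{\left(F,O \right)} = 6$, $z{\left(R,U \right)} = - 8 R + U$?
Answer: $- \frac{4163365}{166007} \approx -25.079$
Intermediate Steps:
$z{\left(R,U \right)} = U - 8 R$
$A{\left(E,k \right)} = -2 + 6 E$ ($A{\left(E,k \right)} = -4 + \left(E 6 + 2\right) = -4 + \left(6 E + 2\right) = -4 + \left(2 + 6 E\right) = -2 + 6 E$)
$\frac{11 z{\left(-58,38 \right)}}{A{\left(5 \left(-6\right) - 6,-154 \right)}} + \frac{12224}{48736} = \frac{11 \left(38 - -464\right)}{-2 + 6 \left(5 \left(-6\right) - 6\right)} + \frac{12224}{48736} = \frac{11 \left(38 + 464\right)}{-2 + 6 \left(-30 - 6\right)} + 12224 \cdot \frac{1}{48736} = \frac{11 \cdot 502}{-2 + 6 \left(-36\right)} + \frac{382}{1523} = \frac{5522}{-2 - 216} + \frac{382}{1523} = \frac{5522}{-218} + \frac{382}{1523} = 5522 \left(- \frac{1}{218}\right) + \frac{382}{1523} = - \frac{2761}{109} + \frac{382}{1523} = - \frac{4163365}{166007}$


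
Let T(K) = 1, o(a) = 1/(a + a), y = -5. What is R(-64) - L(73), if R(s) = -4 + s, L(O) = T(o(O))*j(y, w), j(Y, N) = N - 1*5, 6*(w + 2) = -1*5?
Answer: -361/6 ≈ -60.167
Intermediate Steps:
o(a) = 1/(2*a)
w = -17/6 (w = -2 + (-1*5)/6 = -2 + (1/6)*(-5) = -2 - 5/6 = -17/6 ≈ -2.8333)
j(Y, N) = -5 + N (j(Y, N) = N - 5 = -5 + N)
L(O) = -47/6 (L(O) = 1*(-5 - 17/6) = 1*(-47/6) = -47/6)
R(-64) - L(73) = (-4 - 64) - 1*(-47/6) = -68 + 47/6 = -361/6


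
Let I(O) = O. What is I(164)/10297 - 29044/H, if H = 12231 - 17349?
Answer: 149952710/26350023 ≈ 5.6908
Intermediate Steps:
H = -5118
I(164)/10297 - 29044/H = 164/10297 - 29044/(-5118) = 164*(1/10297) - 29044*(-1/5118) = 164/10297 + 14522/2559 = 149952710/26350023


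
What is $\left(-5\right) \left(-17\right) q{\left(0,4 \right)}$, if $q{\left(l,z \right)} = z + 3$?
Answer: $595$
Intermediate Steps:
$q{\left(l,z \right)} = 3 + z$
$\left(-5\right) \left(-17\right) q{\left(0,4 \right)} = \left(-5\right) \left(-17\right) \left(3 + 4\right) = 85 \cdot 7 = 595$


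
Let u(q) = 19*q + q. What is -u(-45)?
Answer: 900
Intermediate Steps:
u(q) = 20*q
-u(-45) = -20*(-45) = -1*(-900) = 900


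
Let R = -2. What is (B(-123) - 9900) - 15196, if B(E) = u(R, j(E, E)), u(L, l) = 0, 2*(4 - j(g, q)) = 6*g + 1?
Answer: -25096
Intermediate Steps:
j(g, q) = 7/2 - 3*g (j(g, q) = 4 - (6*g + 1)/2 = 4 - (1 + 6*g)/2 = 4 + (-½ - 3*g) = 7/2 - 3*g)
B(E) = 0
(B(-123) - 9900) - 15196 = (0 - 9900) - 15196 = -9900 - 15196 = -25096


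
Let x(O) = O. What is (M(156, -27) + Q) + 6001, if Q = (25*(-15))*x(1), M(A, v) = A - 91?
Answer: 5691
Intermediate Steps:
M(A, v) = -91 + A
Q = -375 (Q = (25*(-15))*1 = -375*1 = -375)
(M(156, -27) + Q) + 6001 = ((-91 + 156) - 375) + 6001 = (65 - 375) + 6001 = -310 + 6001 = 5691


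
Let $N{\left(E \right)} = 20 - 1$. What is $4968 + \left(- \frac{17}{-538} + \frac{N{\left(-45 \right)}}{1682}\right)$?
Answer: $\frac{1123915376}{226229} \approx 4968.0$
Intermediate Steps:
$N{\left(E \right)} = 19$ ($N{\left(E \right)} = 20 - 1 = 19$)
$4968 + \left(- \frac{17}{-538} + \frac{N{\left(-45 \right)}}{1682}\right) = 4968 + \left(- \frac{17}{-538} + \frac{19}{1682}\right) = 4968 + \left(\left(-17\right) \left(- \frac{1}{538}\right) + 19 \cdot \frac{1}{1682}\right) = 4968 + \left(\frac{17}{538} + \frac{19}{1682}\right) = 4968 + \frac{9704}{226229} = \frac{1123915376}{226229}$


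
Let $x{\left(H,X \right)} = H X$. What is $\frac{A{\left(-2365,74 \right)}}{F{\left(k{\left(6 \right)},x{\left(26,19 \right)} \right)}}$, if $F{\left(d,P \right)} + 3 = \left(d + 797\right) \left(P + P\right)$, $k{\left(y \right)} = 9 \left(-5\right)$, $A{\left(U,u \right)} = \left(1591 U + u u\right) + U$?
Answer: $- \frac{3759604}{742973} \approx -5.0602$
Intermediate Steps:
$A{\left(U,u \right)} = u^{2} + 1592 U$ ($A{\left(U,u \right)} = \left(1591 U + u^{2}\right) + U = \left(u^{2} + 1591 U\right) + U = u^{2} + 1592 U$)
$k{\left(y \right)} = -45$
$F{\left(d,P \right)} = -3 + 2 P \left(797 + d\right)$ ($F{\left(d,P \right)} = -3 + \left(d + 797\right) \left(P + P\right) = -3 + \left(797 + d\right) 2 P = -3 + 2 P \left(797 + d\right)$)
$\frac{A{\left(-2365,74 \right)}}{F{\left(k{\left(6 \right)},x{\left(26,19 \right)} \right)}} = \frac{74^{2} + 1592 \left(-2365\right)}{-3 + 1594 \cdot 26 \cdot 19 + 2 \cdot 26 \cdot 19 \left(-45\right)} = \frac{5476 - 3765080}{-3 + 1594 \cdot 494 + 2 \cdot 494 \left(-45\right)} = - \frac{3759604}{-3 + 787436 - 44460} = - \frac{3759604}{742973}$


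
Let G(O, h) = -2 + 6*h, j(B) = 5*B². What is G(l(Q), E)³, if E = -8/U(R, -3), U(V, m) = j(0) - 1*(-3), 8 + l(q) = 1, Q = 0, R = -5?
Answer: -5832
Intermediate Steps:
l(q) = -7 (l(q) = -8 + 1 = -7)
U(V, m) = 3 (U(V, m) = 5*0² - 1*(-3) = 5*0 + 3 = 0 + 3 = 3)
E = -8/3 ≈ -2.6667
G(l(Q), E)³ = (-2 + 6*(-8/3))³ = (-2 - 16)³ = (-18)³ = -5832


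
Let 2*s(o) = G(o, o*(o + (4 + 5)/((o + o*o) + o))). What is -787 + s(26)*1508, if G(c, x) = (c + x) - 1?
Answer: 7392131/14 ≈ 5.2801e+5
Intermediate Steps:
G(c, x) = -1 + c + x
s(o) = -½ + o/2 + o*(o + 9/(o² + 2*o))/2 (s(o) = (-1 + o + o*(o + (4 + 5)/((o + o*o) + o)))/2 = (-1 + o + o*(o + 9/((o + o²) + o)))/2 = (-1 + o + o*(o + 9/(o² + 2*o)))/2 = -½ + o/2 + o*(o + 9/(o² + 2*o))/2)
-787 + s(26)*1508 = -787 + ((7 + 26 + 26³ + 3*26²)/(2*(2 + 26)))*1508 = -787 + ((½)*(7 + 26 + 17576 + 3*676)/28)*1508 = -787 + ((½)*(1/28)*(7 + 26 + 17576 + 2028))*1508 = -787 + ((½)*(1/28)*19637)*1508 = -787 + (19637/56)*1508 = -787 + 7403149/14 = 7392131/14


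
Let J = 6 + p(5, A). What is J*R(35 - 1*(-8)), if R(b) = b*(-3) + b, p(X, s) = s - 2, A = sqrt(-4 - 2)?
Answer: -344 - 86*I*sqrt(6) ≈ -344.0 - 210.66*I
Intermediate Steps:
A = I*sqrt(6) (A = sqrt(-6) = I*sqrt(6) ≈ 2.4495*I)
p(X, s) = -2 + s
R(b) = -2*b (R(b) = -3*b + b = -2*b)
J = 4 + I*sqrt(6) (J = 6 + (-2 + I*sqrt(6)) = 4 + I*sqrt(6) ≈ 4.0 + 2.4495*I)
J*R(35 - 1*(-8)) = (4 + I*sqrt(6))*(-2*(35 - 1*(-8))) = (4 + I*sqrt(6))*(-2*(35 + 8)) = (4 + I*sqrt(6))*(-2*43) = (4 + I*sqrt(6))*(-86) = -344 - 86*I*sqrt(6)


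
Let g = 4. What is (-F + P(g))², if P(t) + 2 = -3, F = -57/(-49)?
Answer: 91204/2401 ≈ 37.986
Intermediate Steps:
F = 57/49 (F = -57*(-1/49) = 57/49 ≈ 1.1633)
P(t) = -5 (P(t) = -2 - 3 = -5)
(-F + P(g))² = (-1*57/49 - 5)² = (-57/49 - 5)² = (-302/49)² = 91204/2401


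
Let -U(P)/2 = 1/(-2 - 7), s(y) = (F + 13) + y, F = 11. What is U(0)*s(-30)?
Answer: -4/3 ≈ -1.3333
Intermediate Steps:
s(y) = 24 + y (s(y) = (11 + 13) + y = 24 + y)
U(P) = 2/9 (U(P) = -2/(-2 - 7) = -2/(-9) = -2*(-⅑) = 2/9)
U(0)*s(-30) = 2*(24 - 30)/9 = (2/9)*(-6) = -4/3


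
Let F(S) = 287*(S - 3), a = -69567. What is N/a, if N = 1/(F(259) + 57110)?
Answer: -1/9084197994 ≈ -1.1008e-10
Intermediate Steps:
F(S) = -861 + 287*S (F(S) = 287*(-3 + S) = -861 + 287*S)
N = 1/130582 (N = 1/((-861 + 287*259) + 57110) = 1/((-861 + 74333) + 57110) = 1/(73472 + 57110) = 1/130582 ≈ 7.6580e-6)
N/a = (1/130582)/(-69567) = (1/130582)*(-1/69567) = -1/9084197994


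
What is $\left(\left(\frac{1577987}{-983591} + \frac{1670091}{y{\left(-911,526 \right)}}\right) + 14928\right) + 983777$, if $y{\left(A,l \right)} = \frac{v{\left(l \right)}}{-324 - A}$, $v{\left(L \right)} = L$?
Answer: $\frac{1480955005167815}{517368866} \approx 2.8625 \cdot 10^{6}$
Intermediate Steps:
$y{\left(A,l \right)} = \frac{l}{-324 - A}$
$\left(\left(\frac{1577987}{-983591} + \frac{1670091}{y{\left(-911,526 \right)}}\right) + 14928\right) + 983777 = \left(\left(\frac{1577987}{-983591} + \frac{1670091}{\left(-1\right) 526 \frac{1}{324 - 911}}\right) + 14928\right) + 983777 = \left(\left(1577987 \left(- \frac{1}{983591}\right) + \frac{1670091}{\left(-1\right) 526 \frac{1}{-587}}\right) + 14928\right) + 983777 = \left(\left(- \frac{1577987}{983591} + \frac{1670091}{\left(-1\right) 526 \left(- \frac{1}{587}\right)}\right) + 14928\right) + 983777 = \left(\left(- \frac{1577987}{983591} + \frac{1670091}{\frac{526}{587}}\right) + 14928\right) + 983777 = \left(\left(- \frac{1577987}{983591} + 1670091 \cdot \frac{587}{526}\right) + 14928\right) + 983777 = \left(\left(- \frac{1577987}{983591} + \frac{980343417}{526}\right) + 14928\right) + 983777 = \left(\frac{964256131849285}{517368866} + 14928\right) + 983777 = \frac{971979414280933}{517368866} + 983777 = \frac{1480955005167815}{517368866}$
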